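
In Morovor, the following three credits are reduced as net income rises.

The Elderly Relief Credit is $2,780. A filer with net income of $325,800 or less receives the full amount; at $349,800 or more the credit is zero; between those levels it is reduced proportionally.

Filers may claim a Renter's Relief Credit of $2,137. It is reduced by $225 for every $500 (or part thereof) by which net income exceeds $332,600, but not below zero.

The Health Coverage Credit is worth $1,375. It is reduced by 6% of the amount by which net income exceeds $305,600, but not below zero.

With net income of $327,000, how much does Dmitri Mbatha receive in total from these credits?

$4,869

Elderly Relief Credit: $327,000 is $1,200 into a $24,000 phase-out range, leaving 22,800/24,000 of the credit: $2,780 × 22,800/24,000 = $2,641.
Renter's Relief Credit: $327,000 is at or below the $332,600 threshold, so the full $2,137 applies.
Health Coverage Credit: 6% of the $21,400 excess over $305,600 is $1,284; credit = $1,375 − $1,284 = $91.
Total: $2,641 + $2,137 + $91 = $4,869.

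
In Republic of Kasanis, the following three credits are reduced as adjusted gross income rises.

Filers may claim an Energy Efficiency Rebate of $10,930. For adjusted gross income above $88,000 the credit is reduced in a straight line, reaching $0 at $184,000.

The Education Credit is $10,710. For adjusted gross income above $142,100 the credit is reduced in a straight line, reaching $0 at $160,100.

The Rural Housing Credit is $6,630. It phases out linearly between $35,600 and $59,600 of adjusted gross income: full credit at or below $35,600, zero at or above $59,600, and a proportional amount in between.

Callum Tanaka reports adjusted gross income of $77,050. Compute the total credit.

Energy Efficiency Rebate: $77,050 is at or below the $88,000 threshold, so the full $10,930 applies.
Education Credit: $77,050 is at or below the $142,100 threshold, so the full $10,710 applies.
Rural Housing Credit: $77,050 is at or above $59,600, so the credit is $0.
Total: $10,930 + $10,710 + $0 = $21,640.

$21,640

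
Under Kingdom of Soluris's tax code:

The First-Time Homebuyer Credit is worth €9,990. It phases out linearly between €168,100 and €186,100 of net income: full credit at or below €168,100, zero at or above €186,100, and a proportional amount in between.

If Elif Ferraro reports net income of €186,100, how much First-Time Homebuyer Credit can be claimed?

First-Time Homebuyer Credit: €186,100 is at or above €186,100, so the credit is €0.

€0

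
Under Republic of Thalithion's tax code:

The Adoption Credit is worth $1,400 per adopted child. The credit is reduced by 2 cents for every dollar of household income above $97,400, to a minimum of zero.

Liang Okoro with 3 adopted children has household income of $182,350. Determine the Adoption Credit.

Adoption Credit: base = 3 × $1,400 = $4,200. 2% of the $84,950 excess over $97,400 is $1,699; credit = $4,200 − $1,699 = $2,501.

$2,501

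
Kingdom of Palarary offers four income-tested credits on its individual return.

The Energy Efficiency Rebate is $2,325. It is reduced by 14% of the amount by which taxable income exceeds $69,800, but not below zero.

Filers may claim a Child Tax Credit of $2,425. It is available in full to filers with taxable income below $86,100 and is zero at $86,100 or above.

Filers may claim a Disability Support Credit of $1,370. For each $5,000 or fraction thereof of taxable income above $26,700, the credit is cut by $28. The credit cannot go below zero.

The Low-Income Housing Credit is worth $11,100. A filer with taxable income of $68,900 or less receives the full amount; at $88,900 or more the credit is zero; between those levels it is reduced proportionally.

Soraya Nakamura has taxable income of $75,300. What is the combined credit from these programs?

Energy Efficiency Rebate: 14% of the $5,500 excess over $69,800 is $770; credit = $2,325 − $770 = $1,555.
Child Tax Credit: $75,300 is below the $86,100 cutoff, so the full $2,425 applies.
Disability Support Credit: income exceeds $26,700 by $48,600, which is 10 full-or-partial $5,000 increments; reduction = 10 × $28 = $280, leaving $1,090.
Low-Income Housing Credit: $75,300 is $6,400 into a $20,000 phase-out range, leaving 13,600/20,000 of the credit: $11,100 × 13,600/20,000 = $7,548.
Total: $1,555 + $2,425 + $1,090 + $7,548 = $12,618.

$12,618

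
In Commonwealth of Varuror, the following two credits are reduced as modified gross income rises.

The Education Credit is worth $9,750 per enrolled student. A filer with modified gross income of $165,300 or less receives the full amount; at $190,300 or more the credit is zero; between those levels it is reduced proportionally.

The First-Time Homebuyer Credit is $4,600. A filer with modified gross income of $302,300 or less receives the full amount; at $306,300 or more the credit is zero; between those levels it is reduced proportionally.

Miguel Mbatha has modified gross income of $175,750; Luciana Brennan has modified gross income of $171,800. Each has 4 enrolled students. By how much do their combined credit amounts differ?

$6,162

Miguel ($175,750): Education Credit: base = 4 × $9,750 = $39,000. $175,750 is $10,450 into a $25,000 phase-out range, leaving 14,550/25,000 of the credit: $39,000 × 14,550/25,000 = $22,698. First-Time Homebuyer Credit: $175,750 is at or below the $302,300 threshold, so the full $4,600 applies. total $22,698 + $4,600 = $27,298
Luciana ($171,800): Education Credit: base = 4 × $9,750 = $39,000. $171,800 is $6,500 into a $25,000 phase-out range, leaving 18,500/25,000 of the credit: $39,000 × 18,500/25,000 = $28,860. First-Time Homebuyer Credit: $171,800 is at or below the $302,300 threshold, so the full $4,600 applies. total $28,860 + $4,600 = $33,460
Difference: |$27,298 − $33,460| = $6,162.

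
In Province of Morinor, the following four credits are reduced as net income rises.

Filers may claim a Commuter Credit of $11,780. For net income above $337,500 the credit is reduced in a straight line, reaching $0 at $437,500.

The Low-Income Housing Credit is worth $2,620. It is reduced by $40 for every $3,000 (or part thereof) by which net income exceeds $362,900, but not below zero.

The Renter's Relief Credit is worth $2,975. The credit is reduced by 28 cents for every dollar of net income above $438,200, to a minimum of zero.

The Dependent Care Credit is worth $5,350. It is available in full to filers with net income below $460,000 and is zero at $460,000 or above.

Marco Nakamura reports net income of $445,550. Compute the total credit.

Commuter Credit: $445,550 is at or above $437,500, so the credit is $0.
Low-Income Housing Credit: income exceeds $362,900 by $82,650, which is 28 full-or-partial $3,000 increments; reduction = 28 × $40 = $1,120, leaving $1,500.
Renter's Relief Credit: 28% of the $7,350 excess over $438,200 is $2,058; credit = $2,975 − $2,058 = $917.
Dependent Care Credit: $445,550 is below the $460,000 cutoff, so the full $5,350 applies.
Total: $0 + $1,500 + $917 + $5,350 = $7,767.

$7,767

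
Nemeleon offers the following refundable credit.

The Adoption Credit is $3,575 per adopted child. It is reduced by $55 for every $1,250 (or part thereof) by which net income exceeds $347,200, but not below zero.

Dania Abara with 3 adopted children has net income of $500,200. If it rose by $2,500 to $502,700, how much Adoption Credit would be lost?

$110

At $500,200 — base = 3 × $3,575 = $10,725. income exceeds $347,200 by $153,000, which is 123 full-or-partial $1,250 increments; reduction = 123 × $55 = $6,765, leaving $3,960.
At $502,700 — base = 3 × $3,575 = $10,725. income exceeds $347,200 by $155,500, which is 125 full-or-partial $1,250 increments; reduction = 125 × $55 = $6,875, leaving $3,850.
Lost: $3,960 − $3,850 = $110.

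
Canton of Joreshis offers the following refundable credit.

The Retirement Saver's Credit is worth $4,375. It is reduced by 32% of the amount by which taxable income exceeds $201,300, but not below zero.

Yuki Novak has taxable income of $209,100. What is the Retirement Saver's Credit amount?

$1,879

Retirement Saver's Credit: 32% of the $7,800 excess over $201,300 is $2,496; credit = $4,375 − $2,496 = $1,879.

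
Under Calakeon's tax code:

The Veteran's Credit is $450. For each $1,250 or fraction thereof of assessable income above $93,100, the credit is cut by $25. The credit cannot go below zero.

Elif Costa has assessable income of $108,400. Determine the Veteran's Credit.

$125

Veteran's Credit: income exceeds $93,100 by $15,300, which is 13 full-or-partial $1,250 increments; reduction = 13 × $25 = $325, leaving $125.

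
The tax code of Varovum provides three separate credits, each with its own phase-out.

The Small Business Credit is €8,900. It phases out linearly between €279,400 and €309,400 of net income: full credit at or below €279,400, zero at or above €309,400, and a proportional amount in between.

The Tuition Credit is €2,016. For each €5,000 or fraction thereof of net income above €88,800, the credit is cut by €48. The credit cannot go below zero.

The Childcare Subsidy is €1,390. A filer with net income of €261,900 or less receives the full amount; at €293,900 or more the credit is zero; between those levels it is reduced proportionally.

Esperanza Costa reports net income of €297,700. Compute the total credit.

€3,471

Small Business Credit: €297,700 is €18,300 into a €30,000 phase-out range, leaving 11,700/30,000 of the credit: €8,900 × 11,700/30,000 = €3,471.
Tuition Credit: income exceeds €88,800 by €208,900 → 42 increments × €48 = €2,016 ≥ base, so the credit is €0.
Childcare Subsidy: €297,700 is at or above €293,900, so the credit is €0.
Total: €3,471 + €0 + €0 = €3,471.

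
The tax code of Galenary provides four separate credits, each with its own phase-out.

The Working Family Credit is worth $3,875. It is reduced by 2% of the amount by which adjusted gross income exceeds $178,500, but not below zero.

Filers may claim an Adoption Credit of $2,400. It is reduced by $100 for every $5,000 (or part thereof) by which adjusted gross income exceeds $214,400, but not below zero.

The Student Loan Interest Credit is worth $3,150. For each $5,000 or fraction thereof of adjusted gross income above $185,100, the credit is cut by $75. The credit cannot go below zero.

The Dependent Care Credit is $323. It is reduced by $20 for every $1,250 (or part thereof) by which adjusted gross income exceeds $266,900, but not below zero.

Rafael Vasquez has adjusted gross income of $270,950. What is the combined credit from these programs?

Working Family Credit: 2% of the $92,450 excess over $178,500 is $1,849; credit = $3,875 − $1,849 = $2,026.
Adoption Credit: income exceeds $214,400 by $56,550, which is 12 full-or-partial $5,000 increments; reduction = 12 × $100 = $1,200, leaving $1,200.
Student Loan Interest Credit: income exceeds $185,100 by $85,850, which is 18 full-or-partial $5,000 increments; reduction = 18 × $75 = $1,350, leaving $1,800.
Dependent Care Credit: income exceeds $266,900 by $4,050, which is 4 full-or-partial $1,250 increments; reduction = 4 × $20 = $80, leaving $243.
Total: $2,026 + $1,200 + $1,800 + $243 = $5,269.

$5,269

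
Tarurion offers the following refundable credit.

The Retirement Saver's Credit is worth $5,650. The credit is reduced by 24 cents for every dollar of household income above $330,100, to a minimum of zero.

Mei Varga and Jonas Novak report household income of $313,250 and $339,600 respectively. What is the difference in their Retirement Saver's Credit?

Mei ($313,250): Retirement Saver's Credit: $313,250 is at or below the $330,100 threshold, so the full $5,650 applies.
Jonas ($339,600): Retirement Saver's Credit: 24% of the $9,500 excess over $330,100 is $2,280; credit = $5,650 − $2,280 = $3,370.
Difference: |$5,650 − $3,370| = $2,280.

$2,280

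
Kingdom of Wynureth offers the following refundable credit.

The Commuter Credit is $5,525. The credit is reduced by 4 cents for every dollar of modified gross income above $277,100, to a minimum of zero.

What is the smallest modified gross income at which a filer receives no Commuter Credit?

The credit falls by 4% of each dollar above $277,100, so it reaches zero when the excess is $5,525 / 4% = $138,125: income = $277,100 + $138,125 = $415,225.

$415,225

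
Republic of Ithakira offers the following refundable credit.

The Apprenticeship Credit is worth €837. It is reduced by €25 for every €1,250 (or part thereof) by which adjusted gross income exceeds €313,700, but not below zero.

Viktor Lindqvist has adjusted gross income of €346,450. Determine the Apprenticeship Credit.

Apprenticeship Credit: income exceeds €313,700 by €32,750, which is 27 full-or-partial €1,250 increments; reduction = 27 × €25 = €675, leaving €162.

€162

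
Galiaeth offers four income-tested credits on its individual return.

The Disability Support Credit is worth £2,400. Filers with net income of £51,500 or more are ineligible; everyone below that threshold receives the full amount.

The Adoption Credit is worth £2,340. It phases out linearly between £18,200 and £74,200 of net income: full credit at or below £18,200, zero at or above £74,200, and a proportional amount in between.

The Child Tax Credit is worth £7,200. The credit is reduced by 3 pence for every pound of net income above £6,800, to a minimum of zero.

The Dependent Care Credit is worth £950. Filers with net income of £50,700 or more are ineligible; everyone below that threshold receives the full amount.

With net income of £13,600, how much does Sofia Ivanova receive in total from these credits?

Disability Support Credit: £13,600 is below the £51,500 cutoff, so the full £2,400 applies.
Adoption Credit: £13,600 is at or below the £18,200 threshold, so the full £2,340 applies.
Child Tax Credit: 3% of the £6,800 excess over £6,800 is £204; credit = £7,200 − £204 = £6,996.
Dependent Care Credit: £13,600 is below the £50,700 cutoff, so the full £950 applies.
Total: £2,400 + £2,340 + £6,996 + £950 = £12,686.

£12,686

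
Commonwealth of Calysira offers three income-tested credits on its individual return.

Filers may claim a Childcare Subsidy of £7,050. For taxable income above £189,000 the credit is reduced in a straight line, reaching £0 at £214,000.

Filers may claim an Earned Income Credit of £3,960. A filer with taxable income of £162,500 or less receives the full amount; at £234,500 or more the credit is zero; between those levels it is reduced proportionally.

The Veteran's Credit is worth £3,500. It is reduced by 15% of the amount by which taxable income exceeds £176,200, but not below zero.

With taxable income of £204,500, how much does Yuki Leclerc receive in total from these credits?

Childcare Subsidy: £204,500 is £15,500 into a £25,000 phase-out range, leaving 9,500/25,000 of the credit: £7,050 × 9,500/25,000 = £2,679.
Earned Income Credit: £204,500 is £42,000 into a £72,000 phase-out range, leaving 30,000/72,000 of the credit: £3,960 × 30,000/72,000 = £1,650.
Veteran's Credit: 15% of the £28,300 excess over £176,200 is £4,245 ≥ base, so the credit is £0.
Total: £2,679 + £1,650 + £0 = £4,329.

£4,329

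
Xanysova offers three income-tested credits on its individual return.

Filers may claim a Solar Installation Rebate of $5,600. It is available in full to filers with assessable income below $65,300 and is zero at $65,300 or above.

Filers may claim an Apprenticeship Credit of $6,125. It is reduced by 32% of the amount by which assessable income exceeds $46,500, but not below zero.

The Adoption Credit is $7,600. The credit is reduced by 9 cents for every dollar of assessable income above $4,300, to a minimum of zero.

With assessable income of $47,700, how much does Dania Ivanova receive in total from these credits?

$15,035

Solar Installation Rebate: $47,700 is below the $65,300 cutoff, so the full $5,600 applies.
Apprenticeship Credit: 32% of the $1,200 excess over $46,500 is $384; credit = $6,125 − $384 = $5,741.
Adoption Credit: 9% of the $43,400 excess over $4,300 is $3,906; credit = $7,600 − $3,906 = $3,694.
Total: $5,600 + $5,741 + $3,694 = $15,035.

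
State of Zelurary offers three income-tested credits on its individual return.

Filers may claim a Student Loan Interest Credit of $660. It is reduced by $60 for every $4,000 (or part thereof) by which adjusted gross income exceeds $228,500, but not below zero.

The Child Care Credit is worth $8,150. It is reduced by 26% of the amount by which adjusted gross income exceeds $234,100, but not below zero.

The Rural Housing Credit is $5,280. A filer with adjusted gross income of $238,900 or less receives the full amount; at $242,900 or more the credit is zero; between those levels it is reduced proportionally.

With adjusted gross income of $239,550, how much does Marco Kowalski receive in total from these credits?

$11,635

Student Loan Interest Credit: income exceeds $228,500 by $11,050, which is 3 full-or-partial $4,000 increments; reduction = 3 × $60 = $180, leaving $480.
Child Care Credit: 26% of the $5,450 excess over $234,100 is $1,417; credit = $8,150 − $1,417 = $6,733.
Rural Housing Credit: $239,550 is $650 into a $4,000 phase-out range, leaving 3,350/4,000 of the credit: $5,280 × 3,350/4,000 = $4,422.
Total: $480 + $6,733 + $4,422 = $11,635.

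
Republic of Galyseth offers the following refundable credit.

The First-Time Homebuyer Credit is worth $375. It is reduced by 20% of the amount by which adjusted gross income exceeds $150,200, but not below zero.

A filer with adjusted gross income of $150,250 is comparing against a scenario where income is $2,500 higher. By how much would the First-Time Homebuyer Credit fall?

$365

At $150,250 — 20% of the $50 excess over $150,200 is $10; credit = $375 − $10 = $365.
At $152,750 — 20% of the $2,550 excess over $150,200 is $510 ≥ base, so the credit is $0.
Lost: $365 − $0 = $365.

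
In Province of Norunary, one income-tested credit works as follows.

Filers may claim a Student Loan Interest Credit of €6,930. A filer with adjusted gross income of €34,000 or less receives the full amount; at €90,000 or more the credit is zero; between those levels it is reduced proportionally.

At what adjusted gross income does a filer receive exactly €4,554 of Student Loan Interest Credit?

€53,200

€4,554 is 4,554/6,930 of the full €6,930, so 2,376/6,930 of the €56,000 range has been used: income = €34,000 + €56,000 × 2,376/6,930 = €53,200.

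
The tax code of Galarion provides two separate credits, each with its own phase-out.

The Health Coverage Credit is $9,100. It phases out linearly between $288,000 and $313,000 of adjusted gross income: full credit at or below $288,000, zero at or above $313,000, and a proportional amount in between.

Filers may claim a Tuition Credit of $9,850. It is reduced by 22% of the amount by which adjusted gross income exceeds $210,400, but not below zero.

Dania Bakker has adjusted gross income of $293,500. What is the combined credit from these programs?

Health Coverage Credit: $293,500 is $5,500 into a $25,000 phase-out range, leaving 19,500/25,000 of the credit: $9,100 × 19,500/25,000 = $7,098.
Tuition Credit: 22% of the $83,100 excess over $210,400 is $18,282 ≥ base, so the credit is $0.
Total: $7,098 + $0 = $7,098.

$7,098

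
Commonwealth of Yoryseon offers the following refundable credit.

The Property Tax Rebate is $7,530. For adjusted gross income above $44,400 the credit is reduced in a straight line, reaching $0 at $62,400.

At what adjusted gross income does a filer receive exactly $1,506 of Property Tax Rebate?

$58,800

$1,506 is 1,506/7,530 of the full $7,530, so 6,024/7,530 of the $18,000 range has been used: income = $44,400 + $18,000 × 6,024/7,530 = $58,800.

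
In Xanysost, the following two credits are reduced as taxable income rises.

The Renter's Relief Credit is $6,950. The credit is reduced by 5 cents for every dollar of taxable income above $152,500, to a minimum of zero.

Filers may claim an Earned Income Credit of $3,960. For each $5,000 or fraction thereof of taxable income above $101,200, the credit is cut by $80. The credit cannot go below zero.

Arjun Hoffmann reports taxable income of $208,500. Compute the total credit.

$6,350

Renter's Relief Credit: 5% of the $56,000 excess over $152,500 is $2,800; credit = $6,950 − $2,800 = $4,150.
Earned Income Credit: income exceeds $101,200 by $107,300, which is 22 full-or-partial $5,000 increments; reduction = 22 × $80 = $1,760, leaving $2,200.
Total: $4,150 + $2,200 = $6,350.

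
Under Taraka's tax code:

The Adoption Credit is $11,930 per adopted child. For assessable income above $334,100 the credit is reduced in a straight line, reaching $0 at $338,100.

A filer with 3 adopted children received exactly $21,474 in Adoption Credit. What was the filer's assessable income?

$335,700

Full credit = 3 × $11,930 = $35,790.
$21,474 is 21,474/35,790 of the full $35,790, so 14,316/35,790 of the $4,000 range has been used: income = $334,100 + $4,000 × 14,316/35,790 = $335,700.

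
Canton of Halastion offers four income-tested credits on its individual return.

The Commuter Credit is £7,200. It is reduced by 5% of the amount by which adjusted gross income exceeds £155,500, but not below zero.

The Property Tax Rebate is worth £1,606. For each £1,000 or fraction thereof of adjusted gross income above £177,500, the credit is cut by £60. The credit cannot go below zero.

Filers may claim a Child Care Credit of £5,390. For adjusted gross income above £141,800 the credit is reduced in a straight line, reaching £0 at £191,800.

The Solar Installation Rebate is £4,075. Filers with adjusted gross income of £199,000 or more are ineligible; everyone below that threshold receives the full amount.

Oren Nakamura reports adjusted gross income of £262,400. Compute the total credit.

Commuter Credit: 5% of the £106,900 excess over £155,500 is £5,345; credit = £7,200 − £5,345 = £1,855.
Property Tax Rebate: income exceeds £177,500 by £84,900 → 85 increments × £60 = £5,100 ≥ base, so the credit is £0.
Child Care Credit: £262,400 is at or above £191,800, so the credit is £0.
Solar Installation Rebate: £262,400 meets or exceeds the £199,000 cutoff, so the credit is £0.
Total: £1,855 + £0 + £0 + £0 = £1,855.

£1,855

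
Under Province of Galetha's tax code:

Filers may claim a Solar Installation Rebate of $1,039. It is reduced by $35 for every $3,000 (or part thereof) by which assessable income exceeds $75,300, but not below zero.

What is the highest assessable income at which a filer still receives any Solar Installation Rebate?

$162,300

After 29 increments the reduction is 29 × $35 = $1,015, leaving $24; one more increment wipes it out. Increment 29 ends at excess 29 × $3,000 = $87,000, so the highest qualifying income is $75,300 + $87,000 = $162,300.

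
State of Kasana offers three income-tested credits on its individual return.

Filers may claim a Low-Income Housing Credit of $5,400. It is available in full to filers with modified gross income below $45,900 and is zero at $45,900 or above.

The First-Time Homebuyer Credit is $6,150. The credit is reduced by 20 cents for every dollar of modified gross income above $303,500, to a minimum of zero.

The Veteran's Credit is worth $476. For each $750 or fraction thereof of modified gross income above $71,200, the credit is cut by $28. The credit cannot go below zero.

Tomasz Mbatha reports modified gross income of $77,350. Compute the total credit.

Low-Income Housing Credit: $77,350 meets or exceeds the $45,900 cutoff, so the credit is $0.
First-Time Homebuyer Credit: $77,350 is at or below the $303,500 threshold, so the full $6,150 applies.
Veteran's Credit: income exceeds $71,200 by $6,150, which is 9 full-or-partial $750 increments; reduction = 9 × $28 = $252, leaving $224.
Total: $0 + $6,150 + $224 = $6,374.

$6,374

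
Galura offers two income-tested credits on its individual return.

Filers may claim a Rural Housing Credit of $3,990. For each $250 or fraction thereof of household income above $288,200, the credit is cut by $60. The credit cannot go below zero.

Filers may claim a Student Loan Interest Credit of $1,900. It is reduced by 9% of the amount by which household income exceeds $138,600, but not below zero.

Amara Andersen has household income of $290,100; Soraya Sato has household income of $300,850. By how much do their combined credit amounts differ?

Amara ($290,100): Rural Housing Credit: income exceeds $288,200 by $1,900, which is 8 full-or-partial $250 increments; reduction = 8 × $60 = $480, leaving $3,510. Student Loan Interest Credit: 9% of the $151,500 excess over $138,600 is $13,635 ≥ base, so the credit is $0. total $3,510 + $0 = $3,510
Soraya ($300,850): Rural Housing Credit: income exceeds $288,200 by $12,650, which is 51 full-or-partial $250 increments; reduction = 51 × $60 = $3,060, leaving $930. Student Loan Interest Credit: 9% of the $162,250 excess over $138,600 is $14,602.50 ≥ base, so the credit is $0. total $930 + $0 = $930
Difference: |$3,510 − $930| = $2,580.

$2,580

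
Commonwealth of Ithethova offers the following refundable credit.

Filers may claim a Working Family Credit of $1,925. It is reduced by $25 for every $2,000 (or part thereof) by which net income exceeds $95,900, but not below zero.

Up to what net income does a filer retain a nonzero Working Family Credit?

After 76 increments the reduction is 76 × $25 = $1,900, leaving $25; one more increment wipes it out. Increment 76 ends at excess 76 × $2,000 = $152,000, so the highest qualifying income is $95,900 + $152,000 = $247,900.

$247,900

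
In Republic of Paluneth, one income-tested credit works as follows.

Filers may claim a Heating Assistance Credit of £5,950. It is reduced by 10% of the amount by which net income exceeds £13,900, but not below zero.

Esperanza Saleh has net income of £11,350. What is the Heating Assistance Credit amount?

Heating Assistance Credit: £11,350 is at or below the £13,900 threshold, so the full £5,950 applies.

£5,950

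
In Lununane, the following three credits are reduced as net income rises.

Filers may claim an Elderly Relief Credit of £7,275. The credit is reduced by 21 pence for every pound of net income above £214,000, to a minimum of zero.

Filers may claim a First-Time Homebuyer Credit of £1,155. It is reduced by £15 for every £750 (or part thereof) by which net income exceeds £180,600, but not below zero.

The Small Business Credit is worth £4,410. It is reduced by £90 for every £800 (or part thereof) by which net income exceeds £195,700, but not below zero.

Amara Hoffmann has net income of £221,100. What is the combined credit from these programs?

Elderly Relief Credit: 21% of the £7,100 excess over £214,000 is £1,491; credit = £7,275 − £1,491 = £5,784.
First-Time Homebuyer Credit: income exceeds £180,600 by £40,500, which is 54 full-or-partial £750 increments; reduction = 54 × £15 = £810, leaving £345.
Small Business Credit: income exceeds £195,700 by £25,400, which is 32 full-or-partial £800 increments; reduction = 32 × £90 = £2,880, leaving £1,530.
Total: £5,784 + £345 + £1,530 = £7,659.

£7,659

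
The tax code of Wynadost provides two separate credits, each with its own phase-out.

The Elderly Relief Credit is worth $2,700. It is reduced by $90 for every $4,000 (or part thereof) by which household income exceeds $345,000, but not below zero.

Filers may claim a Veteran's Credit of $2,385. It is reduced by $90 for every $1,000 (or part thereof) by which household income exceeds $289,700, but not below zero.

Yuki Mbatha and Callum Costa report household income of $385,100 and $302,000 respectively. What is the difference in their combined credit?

Yuki ($385,100): Elderly Relief Credit: income exceeds $345,000 by $40,100, which is 11 full-or-partial $4,000 increments; reduction = 11 × $90 = $990, leaving $1,710. Veteran's Credit: income exceeds $289,700 by $95,400 → 96 increments × $90 = $8,640 ≥ base, so the credit is $0. total $1,710 + $0 = $1,710
Callum ($302,000): Elderly Relief Credit: $302,000 is at or below the $345,000 threshold, so the full $2,700 applies. Veteran's Credit: income exceeds $289,700 by $12,300, which is 13 full-or-partial $1,000 increments; reduction = 13 × $90 = $1,170, leaving $1,215. total $2,700 + $1,215 = $3,915
Difference: |$1,710 − $3,915| = $2,205.

$2,205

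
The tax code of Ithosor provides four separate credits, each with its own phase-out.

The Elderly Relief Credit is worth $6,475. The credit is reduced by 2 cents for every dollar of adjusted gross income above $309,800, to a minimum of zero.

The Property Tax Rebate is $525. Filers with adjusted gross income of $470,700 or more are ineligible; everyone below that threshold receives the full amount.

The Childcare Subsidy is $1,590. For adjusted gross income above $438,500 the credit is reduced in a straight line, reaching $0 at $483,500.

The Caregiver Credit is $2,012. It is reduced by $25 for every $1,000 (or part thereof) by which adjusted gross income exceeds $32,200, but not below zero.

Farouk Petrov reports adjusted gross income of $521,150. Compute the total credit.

$2,248

Elderly Relief Credit: 2% of the $211,350 excess over $309,800 is $4,227; credit = $6,475 − $4,227 = $2,248.
Property Tax Rebate: $521,150 meets or exceeds the $470,700 cutoff, so the credit is $0.
Childcare Subsidy: $521,150 is at or above $483,500, so the credit is $0.
Caregiver Credit: income exceeds $32,200 by $488,950 → 489 increments × $25 = $12,225 ≥ base, so the credit is $0.
Total: $2,248 + $0 + $0 + $0 = $2,248.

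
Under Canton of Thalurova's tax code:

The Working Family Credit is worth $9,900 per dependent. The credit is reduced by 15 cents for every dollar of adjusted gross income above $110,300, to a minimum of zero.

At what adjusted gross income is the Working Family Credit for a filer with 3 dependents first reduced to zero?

Full credit = 3 × $9,900 = $29,700.
The credit falls by 15% of each dollar above $110,300, so it reaches zero when the excess is $29,700 / 15% = $198,000: income = $110,300 + $198,000 = $308,300.

$308,300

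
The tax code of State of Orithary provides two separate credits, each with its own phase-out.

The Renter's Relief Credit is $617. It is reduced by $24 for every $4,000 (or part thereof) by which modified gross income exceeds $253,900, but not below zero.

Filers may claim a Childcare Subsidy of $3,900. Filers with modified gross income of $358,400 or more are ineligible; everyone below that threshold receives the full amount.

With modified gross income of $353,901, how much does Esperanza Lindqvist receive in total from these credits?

Renter's Relief Credit: income exceeds $253,900 by $100,001 → 26 increments × $24 = $624 ≥ base, so the credit is $0.
Childcare Subsidy: $353,901 is below the $358,400 cutoff, so the full $3,900 applies.
Total: $0 + $3,900 = $3,900.

$3,900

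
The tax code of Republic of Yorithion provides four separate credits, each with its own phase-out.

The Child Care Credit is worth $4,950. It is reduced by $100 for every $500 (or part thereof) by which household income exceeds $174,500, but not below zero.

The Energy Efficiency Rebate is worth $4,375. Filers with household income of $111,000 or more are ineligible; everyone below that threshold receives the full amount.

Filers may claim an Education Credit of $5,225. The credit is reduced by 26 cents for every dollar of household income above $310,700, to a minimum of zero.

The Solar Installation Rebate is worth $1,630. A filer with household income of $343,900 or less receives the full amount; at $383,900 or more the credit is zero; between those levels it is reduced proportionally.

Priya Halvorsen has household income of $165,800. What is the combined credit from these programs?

Child Care Credit: $165,800 is at or below the $174,500 threshold, so the full $4,950 applies.
Energy Efficiency Rebate: $165,800 meets or exceeds the $111,000 cutoff, so the credit is $0.
Education Credit: $165,800 is at or below the $310,700 threshold, so the full $5,225 applies.
Solar Installation Rebate: $165,800 is at or below the $343,900 threshold, so the full $1,630 applies.
Total: $4,950 + $0 + $5,225 + $1,630 = $11,805.

$11,805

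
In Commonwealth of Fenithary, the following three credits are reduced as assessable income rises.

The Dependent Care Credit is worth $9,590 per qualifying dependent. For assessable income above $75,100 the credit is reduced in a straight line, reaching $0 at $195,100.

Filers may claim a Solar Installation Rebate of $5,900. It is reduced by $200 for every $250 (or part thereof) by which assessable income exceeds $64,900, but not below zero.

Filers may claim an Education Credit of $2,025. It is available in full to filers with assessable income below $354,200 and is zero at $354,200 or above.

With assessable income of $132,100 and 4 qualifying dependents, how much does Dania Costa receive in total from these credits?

$22,164

Dependent Care Credit: base = 4 × $9,590 = $38,360. $132,100 is $57,000 into a $120,000 phase-out range, leaving 63,000/120,000 of the credit: $38,360 × 63,000/120,000 = $20,139.
Solar Installation Rebate: income exceeds $64,900 by $67,200 → 269 increments × $200 = $53,800 ≥ base, so the credit is $0.
Education Credit: $132,100 is below the $354,200 cutoff, so the full $2,025 applies.
Total: $20,139 + $0 + $2,025 = $22,164.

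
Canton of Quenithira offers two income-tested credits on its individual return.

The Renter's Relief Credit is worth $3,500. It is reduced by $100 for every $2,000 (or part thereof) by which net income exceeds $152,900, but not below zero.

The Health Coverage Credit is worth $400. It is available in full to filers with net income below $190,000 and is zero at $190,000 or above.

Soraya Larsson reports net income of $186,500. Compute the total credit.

$2,200

Renter's Relief Credit: income exceeds $152,900 by $33,600, which is 17 full-or-partial $2,000 increments; reduction = 17 × $100 = $1,700, leaving $1,800.
Health Coverage Credit: $186,500 is below the $190,000 cutoff, so the full $400 applies.
Total: $1,800 + $400 = $2,200.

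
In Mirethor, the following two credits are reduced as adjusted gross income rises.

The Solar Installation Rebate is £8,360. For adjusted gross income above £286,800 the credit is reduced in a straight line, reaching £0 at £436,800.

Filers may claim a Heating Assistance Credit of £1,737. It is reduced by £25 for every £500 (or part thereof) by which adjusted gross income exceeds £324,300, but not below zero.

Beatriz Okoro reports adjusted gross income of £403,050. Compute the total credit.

Solar Installation Rebate: £403,050 is £116,250 into a £150,000 phase-out range, leaving 33,750/150,000 of the credit: £8,360 × 33,750/150,000 = £1,881.
Heating Assistance Credit: income exceeds £324,300 by £78,750 → 158 increments × £25 = £3,950 ≥ base, so the credit is £0.
Total: £1,881 + £0 = £1,881.

£1,881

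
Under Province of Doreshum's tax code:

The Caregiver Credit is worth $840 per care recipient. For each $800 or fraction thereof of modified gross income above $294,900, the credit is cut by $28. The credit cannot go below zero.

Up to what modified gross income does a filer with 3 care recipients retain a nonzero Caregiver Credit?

Full credit = 3 × $840 = $2,520.
After 89 increments the reduction is 89 × $28 = $2,492, leaving $28; one more increment wipes it out. Increment 89 ends at excess 89 × $800 = $71,200, so the highest qualifying income is $294,900 + $71,200 = $366,100.

$366,100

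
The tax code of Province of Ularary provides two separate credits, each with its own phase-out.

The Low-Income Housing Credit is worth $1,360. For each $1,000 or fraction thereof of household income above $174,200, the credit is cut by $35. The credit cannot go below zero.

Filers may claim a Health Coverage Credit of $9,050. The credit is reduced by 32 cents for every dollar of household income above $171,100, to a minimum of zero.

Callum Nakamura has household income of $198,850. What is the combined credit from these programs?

Low-Income Housing Credit: income exceeds $174,200 by $24,650, which is 25 full-or-partial $1,000 increments; reduction = 25 × $35 = $875, leaving $485.
Health Coverage Credit: 32% of the $27,750 excess over $171,100 is $8,880; credit = $9,050 − $8,880 = $170.
Total: $485 + $170 = $655.

$655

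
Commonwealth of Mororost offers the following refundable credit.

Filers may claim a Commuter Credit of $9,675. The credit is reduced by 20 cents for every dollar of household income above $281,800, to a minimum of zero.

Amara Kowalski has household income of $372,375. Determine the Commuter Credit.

Commuter Credit: 20% of the $90,575 excess over $281,800 is $18,115 ≥ base, so the credit is $0.

$0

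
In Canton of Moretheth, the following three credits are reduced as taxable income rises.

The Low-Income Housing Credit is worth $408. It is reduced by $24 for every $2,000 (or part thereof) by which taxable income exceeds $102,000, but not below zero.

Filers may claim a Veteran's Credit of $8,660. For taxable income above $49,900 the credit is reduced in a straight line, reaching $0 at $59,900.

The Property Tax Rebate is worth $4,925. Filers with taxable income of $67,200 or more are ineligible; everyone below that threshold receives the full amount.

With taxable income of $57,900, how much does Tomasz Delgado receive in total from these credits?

Low-Income Housing Credit: $57,900 is at or below the $102,000 threshold, so the full $408 applies.
Veteran's Credit: $57,900 is $8,000 into a $10,000 phase-out range, leaving 2,000/10,000 of the credit: $8,660 × 2,000/10,000 = $1,732.
Property Tax Rebate: $57,900 is below the $67,200 cutoff, so the full $4,925 applies.
Total: $408 + $1,732 + $4,925 = $7,065.

$7,065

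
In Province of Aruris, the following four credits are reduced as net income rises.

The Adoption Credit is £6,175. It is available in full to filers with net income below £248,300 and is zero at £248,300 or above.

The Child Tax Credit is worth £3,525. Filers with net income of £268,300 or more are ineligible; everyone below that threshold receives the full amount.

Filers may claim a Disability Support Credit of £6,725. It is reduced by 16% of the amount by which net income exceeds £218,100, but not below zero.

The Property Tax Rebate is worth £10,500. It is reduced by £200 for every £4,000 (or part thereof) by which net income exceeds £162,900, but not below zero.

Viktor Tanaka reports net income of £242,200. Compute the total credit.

£19,069

Adoption Credit: £242,200 is below the £248,300 cutoff, so the full £6,175 applies.
Child Tax Credit: £242,200 is below the £268,300 cutoff, so the full £3,525 applies.
Disability Support Credit: 16% of the £24,100 excess over £218,100 is £3,856; credit = £6,725 − £3,856 = £2,869.
Property Tax Rebate: income exceeds £162,900 by £79,300, which is 20 full-or-partial £4,000 increments; reduction = 20 × £200 = £4,000, leaving £6,500.
Total: £6,175 + £3,525 + £2,869 + £6,500 = £19,069.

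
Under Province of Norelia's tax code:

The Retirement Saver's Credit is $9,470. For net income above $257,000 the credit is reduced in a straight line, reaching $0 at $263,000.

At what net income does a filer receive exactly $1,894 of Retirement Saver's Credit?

$261,800

$1,894 is 1,894/9,470 of the full $9,470, so 7,576/9,470 of the $6,000 range has been used: income = $257,000 + $6,000 × 7,576/9,470 = $261,800.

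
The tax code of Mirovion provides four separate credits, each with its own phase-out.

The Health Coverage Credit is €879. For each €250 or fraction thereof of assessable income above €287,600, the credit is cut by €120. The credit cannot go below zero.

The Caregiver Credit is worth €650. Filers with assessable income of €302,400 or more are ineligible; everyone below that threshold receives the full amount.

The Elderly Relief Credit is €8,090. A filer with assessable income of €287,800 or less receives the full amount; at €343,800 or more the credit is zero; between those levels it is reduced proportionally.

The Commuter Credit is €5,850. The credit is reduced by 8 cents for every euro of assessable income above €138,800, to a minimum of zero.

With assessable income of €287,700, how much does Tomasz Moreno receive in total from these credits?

Health Coverage Credit: income exceeds €287,600 by €100, which is 1 full-or-partial €250 increment; reduction = 1 × €120 = €120, leaving €759.
Caregiver Credit: €287,700 is below the €302,400 cutoff, so the full €650 applies.
Elderly Relief Credit: €287,700 is at or below the €287,800 threshold, so the full €8,090 applies.
Commuter Credit: 8% of the €148,900 excess over €138,800 is €11,912 ≥ base, so the credit is €0.
Total: €759 + €650 + €8,090 + €0 = €9,499.

€9,499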